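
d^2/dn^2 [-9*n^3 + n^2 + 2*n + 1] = 2 - 54*n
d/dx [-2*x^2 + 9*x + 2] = 9 - 4*x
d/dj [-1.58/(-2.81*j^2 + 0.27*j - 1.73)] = (0.4266 - 8.8796*j)/(2.81*j^2 - 0.27*j + 1.73)^2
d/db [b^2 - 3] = 2*b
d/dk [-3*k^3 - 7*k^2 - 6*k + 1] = -9*k^2 - 14*k - 6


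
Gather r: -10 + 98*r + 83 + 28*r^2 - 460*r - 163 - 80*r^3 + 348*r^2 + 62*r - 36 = -80*r^3 + 376*r^2 - 300*r - 126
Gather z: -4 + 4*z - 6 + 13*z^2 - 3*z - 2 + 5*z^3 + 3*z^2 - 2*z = 5*z^3 + 16*z^2 - z - 12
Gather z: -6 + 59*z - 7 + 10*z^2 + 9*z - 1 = 10*z^2 + 68*z - 14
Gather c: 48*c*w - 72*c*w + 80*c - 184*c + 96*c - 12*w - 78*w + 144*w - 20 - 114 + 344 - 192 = c*(-24*w - 8) + 54*w + 18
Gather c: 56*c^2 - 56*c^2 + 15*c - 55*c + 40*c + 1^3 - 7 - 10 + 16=0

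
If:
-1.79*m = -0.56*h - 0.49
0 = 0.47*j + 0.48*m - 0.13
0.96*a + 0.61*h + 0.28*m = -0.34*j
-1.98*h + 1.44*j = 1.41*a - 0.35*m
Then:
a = -0.16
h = 0.14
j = -0.05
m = 0.32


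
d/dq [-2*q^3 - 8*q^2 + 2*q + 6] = -6*q^2 - 16*q + 2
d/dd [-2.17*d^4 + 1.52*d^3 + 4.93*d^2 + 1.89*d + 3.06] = -8.68*d^3 + 4.56*d^2 + 9.86*d + 1.89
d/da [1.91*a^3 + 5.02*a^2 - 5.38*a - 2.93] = 5.73*a^2 + 10.04*a - 5.38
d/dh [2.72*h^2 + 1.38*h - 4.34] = 5.44*h + 1.38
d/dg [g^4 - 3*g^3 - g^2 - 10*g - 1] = 4*g^3 - 9*g^2 - 2*g - 10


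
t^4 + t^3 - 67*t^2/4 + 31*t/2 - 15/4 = (t - 3)*(t - 1/2)^2*(t + 5)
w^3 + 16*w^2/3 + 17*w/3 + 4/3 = (w + 1/3)*(w + 1)*(w + 4)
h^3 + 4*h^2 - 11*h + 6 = (h - 1)^2*(h + 6)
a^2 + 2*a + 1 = (a + 1)^2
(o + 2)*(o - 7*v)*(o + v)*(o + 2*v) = o^4 - 4*o^3*v + 2*o^3 - 19*o^2*v^2 - 8*o^2*v - 14*o*v^3 - 38*o*v^2 - 28*v^3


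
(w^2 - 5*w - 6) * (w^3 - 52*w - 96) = w^5 - 5*w^4 - 58*w^3 + 164*w^2 + 792*w + 576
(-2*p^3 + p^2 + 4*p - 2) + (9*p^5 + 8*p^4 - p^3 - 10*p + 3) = 9*p^5 + 8*p^4 - 3*p^3 + p^2 - 6*p + 1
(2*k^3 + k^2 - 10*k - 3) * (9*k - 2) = 18*k^4 + 5*k^3 - 92*k^2 - 7*k + 6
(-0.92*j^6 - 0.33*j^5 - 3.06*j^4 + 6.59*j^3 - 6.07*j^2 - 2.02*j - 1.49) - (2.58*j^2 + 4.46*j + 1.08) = -0.92*j^6 - 0.33*j^5 - 3.06*j^4 + 6.59*j^3 - 8.65*j^2 - 6.48*j - 2.57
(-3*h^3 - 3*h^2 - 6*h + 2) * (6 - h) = 3*h^4 - 15*h^3 - 12*h^2 - 38*h + 12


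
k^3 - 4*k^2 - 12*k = k*(k - 6)*(k + 2)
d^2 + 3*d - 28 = (d - 4)*(d + 7)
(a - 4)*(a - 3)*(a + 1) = a^3 - 6*a^2 + 5*a + 12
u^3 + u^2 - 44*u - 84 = (u - 7)*(u + 2)*(u + 6)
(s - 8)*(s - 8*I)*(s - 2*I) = s^3 - 8*s^2 - 10*I*s^2 - 16*s + 80*I*s + 128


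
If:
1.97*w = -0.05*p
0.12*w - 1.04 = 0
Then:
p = -341.47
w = 8.67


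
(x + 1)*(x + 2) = x^2 + 3*x + 2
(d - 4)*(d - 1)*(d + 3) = d^3 - 2*d^2 - 11*d + 12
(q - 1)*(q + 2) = q^2 + q - 2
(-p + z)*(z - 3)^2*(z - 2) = -p*z^3 + 8*p*z^2 - 21*p*z + 18*p + z^4 - 8*z^3 + 21*z^2 - 18*z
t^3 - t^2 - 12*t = t*(t - 4)*(t + 3)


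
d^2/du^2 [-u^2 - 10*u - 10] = -2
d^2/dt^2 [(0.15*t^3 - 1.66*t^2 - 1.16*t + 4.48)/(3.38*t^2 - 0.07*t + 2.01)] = (-2.8421709430404e-14*t^4 - 29.32679*t^3 + 374.62749*t^2 + 44.56113*t - 74.5681)/(38.614472*t^6 - 2.399124*t^5 + 68.938818*t^4 - 2.853739*t^3 + 40.996161*t^2 - 0.848421*t + 8.120601)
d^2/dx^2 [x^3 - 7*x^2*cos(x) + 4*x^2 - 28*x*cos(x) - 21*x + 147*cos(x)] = 7*x^2*cos(x) + 28*sqrt(2)*x*sin(x + pi/4) + 6*x + 56*sin(x) - 161*cos(x) + 8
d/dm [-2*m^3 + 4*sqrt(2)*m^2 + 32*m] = -6*m^2 + 8*sqrt(2)*m + 32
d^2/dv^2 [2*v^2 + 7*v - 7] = 4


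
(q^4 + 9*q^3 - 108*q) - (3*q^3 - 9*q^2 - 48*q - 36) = q^4 + 6*q^3 + 9*q^2 - 60*q + 36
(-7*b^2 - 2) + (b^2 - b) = -6*b^2 - b - 2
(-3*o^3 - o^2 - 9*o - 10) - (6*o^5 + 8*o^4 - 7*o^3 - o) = -6*o^5 - 8*o^4 + 4*o^3 - o^2 - 8*o - 10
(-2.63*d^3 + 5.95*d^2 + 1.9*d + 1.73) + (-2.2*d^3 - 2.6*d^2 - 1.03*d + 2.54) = -4.83*d^3 + 3.35*d^2 + 0.87*d + 4.27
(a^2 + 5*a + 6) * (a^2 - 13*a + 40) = a^4 - 8*a^3 - 19*a^2 + 122*a + 240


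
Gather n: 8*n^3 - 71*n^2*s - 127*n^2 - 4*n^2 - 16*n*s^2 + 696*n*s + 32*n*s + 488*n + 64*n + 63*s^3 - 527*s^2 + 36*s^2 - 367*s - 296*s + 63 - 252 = 8*n^3 + n^2*(-71*s - 131) + n*(-16*s^2 + 728*s + 552) + 63*s^3 - 491*s^2 - 663*s - 189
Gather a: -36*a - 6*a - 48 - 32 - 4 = -42*a - 84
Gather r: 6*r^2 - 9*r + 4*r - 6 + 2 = 6*r^2 - 5*r - 4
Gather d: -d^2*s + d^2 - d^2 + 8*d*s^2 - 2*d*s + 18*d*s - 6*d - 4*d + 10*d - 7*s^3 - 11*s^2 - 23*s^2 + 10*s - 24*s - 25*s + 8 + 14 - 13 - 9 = -d^2*s + d*(8*s^2 + 16*s) - 7*s^3 - 34*s^2 - 39*s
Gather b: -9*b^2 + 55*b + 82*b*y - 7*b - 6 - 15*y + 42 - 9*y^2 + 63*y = -9*b^2 + b*(82*y + 48) - 9*y^2 + 48*y + 36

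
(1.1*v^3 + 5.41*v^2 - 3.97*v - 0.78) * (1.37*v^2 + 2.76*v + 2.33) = 1.507*v^5 + 10.4477*v^4 + 12.0557*v^3 + 0.579500000000001*v^2 - 11.4029*v - 1.8174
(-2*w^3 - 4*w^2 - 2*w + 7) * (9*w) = -18*w^4 - 36*w^3 - 18*w^2 + 63*w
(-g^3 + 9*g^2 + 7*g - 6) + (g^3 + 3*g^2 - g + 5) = 12*g^2 + 6*g - 1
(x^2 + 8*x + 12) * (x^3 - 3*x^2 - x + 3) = x^5 + 5*x^4 - 13*x^3 - 41*x^2 + 12*x + 36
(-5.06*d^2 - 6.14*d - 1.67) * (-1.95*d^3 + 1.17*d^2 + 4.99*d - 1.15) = 9.867*d^5 + 6.0528*d^4 - 29.1767*d^3 - 26.7735*d^2 - 1.2723*d + 1.9205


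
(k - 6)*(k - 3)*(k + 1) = k^3 - 8*k^2 + 9*k + 18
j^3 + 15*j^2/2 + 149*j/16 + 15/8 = (j + 1/4)*(j + 5/4)*(j + 6)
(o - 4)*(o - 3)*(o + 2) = o^3 - 5*o^2 - 2*o + 24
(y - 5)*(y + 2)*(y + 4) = y^3 + y^2 - 22*y - 40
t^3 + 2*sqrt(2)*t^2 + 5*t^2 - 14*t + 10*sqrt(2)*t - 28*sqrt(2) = (t - 2)*(t + 7)*(t + 2*sqrt(2))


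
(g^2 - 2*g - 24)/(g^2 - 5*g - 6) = (g + 4)/(g + 1)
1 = 1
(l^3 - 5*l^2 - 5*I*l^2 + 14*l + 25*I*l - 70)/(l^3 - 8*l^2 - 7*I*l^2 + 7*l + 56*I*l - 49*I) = (l^2 + l*(-5 + 2*I) - 10*I)/(l^2 - 8*l + 7)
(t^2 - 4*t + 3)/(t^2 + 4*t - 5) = (t - 3)/(t + 5)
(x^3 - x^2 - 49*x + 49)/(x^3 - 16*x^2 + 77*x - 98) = (x^2 + 6*x - 7)/(x^2 - 9*x + 14)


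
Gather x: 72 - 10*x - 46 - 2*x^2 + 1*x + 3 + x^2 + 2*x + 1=-x^2 - 7*x + 30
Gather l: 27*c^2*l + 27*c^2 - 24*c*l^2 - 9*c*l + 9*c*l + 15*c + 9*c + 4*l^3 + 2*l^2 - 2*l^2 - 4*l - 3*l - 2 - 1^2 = 27*c^2 - 24*c*l^2 + 24*c + 4*l^3 + l*(27*c^2 - 7) - 3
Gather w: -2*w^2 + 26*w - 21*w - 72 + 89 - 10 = -2*w^2 + 5*w + 7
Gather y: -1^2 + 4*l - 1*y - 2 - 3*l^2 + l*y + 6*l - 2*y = -3*l^2 + 10*l + y*(l - 3) - 3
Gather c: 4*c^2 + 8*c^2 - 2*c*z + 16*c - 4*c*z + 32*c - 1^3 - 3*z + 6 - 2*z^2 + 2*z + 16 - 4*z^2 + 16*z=12*c^2 + c*(48 - 6*z) - 6*z^2 + 15*z + 21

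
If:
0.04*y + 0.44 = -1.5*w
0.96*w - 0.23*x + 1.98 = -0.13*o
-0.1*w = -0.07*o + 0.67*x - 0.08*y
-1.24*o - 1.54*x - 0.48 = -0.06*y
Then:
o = -2.79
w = -0.98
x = 2.94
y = 25.81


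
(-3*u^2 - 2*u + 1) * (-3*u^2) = 9*u^4 + 6*u^3 - 3*u^2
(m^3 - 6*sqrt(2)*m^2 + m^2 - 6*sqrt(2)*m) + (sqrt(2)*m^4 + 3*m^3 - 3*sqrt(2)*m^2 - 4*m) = sqrt(2)*m^4 + 4*m^3 - 9*sqrt(2)*m^2 + m^2 - 6*sqrt(2)*m - 4*m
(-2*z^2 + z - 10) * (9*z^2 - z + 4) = -18*z^4 + 11*z^3 - 99*z^2 + 14*z - 40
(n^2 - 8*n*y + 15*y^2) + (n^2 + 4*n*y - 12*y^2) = 2*n^2 - 4*n*y + 3*y^2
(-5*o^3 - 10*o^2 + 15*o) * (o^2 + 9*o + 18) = -5*o^5 - 55*o^4 - 165*o^3 - 45*o^2 + 270*o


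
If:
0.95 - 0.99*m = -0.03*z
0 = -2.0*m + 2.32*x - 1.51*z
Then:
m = 0.0303030303030303*z + 0.95959595959596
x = 0.676985370950888*z + 0.827237896203413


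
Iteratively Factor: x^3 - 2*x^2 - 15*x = (x)*(x^2 - 2*x - 15) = x*(x + 3)*(x - 5)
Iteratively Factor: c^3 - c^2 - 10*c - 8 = (c + 1)*(c^2 - 2*c - 8) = (c + 1)*(c + 2)*(c - 4)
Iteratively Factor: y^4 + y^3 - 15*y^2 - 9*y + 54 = (y - 3)*(y^3 + 4*y^2 - 3*y - 18) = (y - 3)*(y + 3)*(y^2 + y - 6) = (y - 3)*(y - 2)*(y + 3)*(y + 3)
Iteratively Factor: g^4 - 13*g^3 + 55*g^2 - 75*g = (g - 3)*(g^3 - 10*g^2 + 25*g) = g*(g - 3)*(g^2 - 10*g + 25) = g*(g - 5)*(g - 3)*(g - 5)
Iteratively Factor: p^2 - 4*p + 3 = (p - 3)*(p - 1)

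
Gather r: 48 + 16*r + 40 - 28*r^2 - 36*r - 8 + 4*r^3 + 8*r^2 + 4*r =4*r^3 - 20*r^2 - 16*r + 80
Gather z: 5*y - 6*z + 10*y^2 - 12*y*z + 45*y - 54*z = 10*y^2 + 50*y + z*(-12*y - 60)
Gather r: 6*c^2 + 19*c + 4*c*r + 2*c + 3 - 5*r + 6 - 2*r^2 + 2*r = 6*c^2 + 21*c - 2*r^2 + r*(4*c - 3) + 9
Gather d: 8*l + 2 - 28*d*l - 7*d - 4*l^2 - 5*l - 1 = d*(-28*l - 7) - 4*l^2 + 3*l + 1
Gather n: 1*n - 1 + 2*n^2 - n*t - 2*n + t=2*n^2 + n*(-t - 1) + t - 1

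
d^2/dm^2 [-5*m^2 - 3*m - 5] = -10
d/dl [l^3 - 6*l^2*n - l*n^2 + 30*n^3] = 3*l^2 - 12*l*n - n^2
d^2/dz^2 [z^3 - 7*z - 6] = 6*z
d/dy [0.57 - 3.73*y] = -3.73000000000000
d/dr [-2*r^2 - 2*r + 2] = -4*r - 2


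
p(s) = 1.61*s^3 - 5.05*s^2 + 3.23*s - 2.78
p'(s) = 4.83*s^2 - 10.1*s + 3.23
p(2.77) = 1.64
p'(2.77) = 12.31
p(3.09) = 6.48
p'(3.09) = 18.14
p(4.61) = 62.52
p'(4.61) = 59.32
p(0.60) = -2.31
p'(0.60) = -1.09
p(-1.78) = -33.61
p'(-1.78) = 36.51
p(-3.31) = -127.19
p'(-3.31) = 89.58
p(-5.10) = -364.17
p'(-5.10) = 180.37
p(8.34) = 606.85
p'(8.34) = 254.95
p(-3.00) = -101.39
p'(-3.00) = 77.00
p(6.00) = 182.56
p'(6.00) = 116.51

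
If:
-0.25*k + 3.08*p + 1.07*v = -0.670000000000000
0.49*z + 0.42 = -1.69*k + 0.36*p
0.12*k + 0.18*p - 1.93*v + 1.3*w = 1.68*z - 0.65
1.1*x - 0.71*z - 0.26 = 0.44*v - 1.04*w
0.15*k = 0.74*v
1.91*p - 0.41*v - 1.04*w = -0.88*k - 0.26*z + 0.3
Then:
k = -0.20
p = -0.22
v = -0.04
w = -0.93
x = 0.89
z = -0.32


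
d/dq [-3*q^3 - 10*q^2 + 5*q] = -9*q^2 - 20*q + 5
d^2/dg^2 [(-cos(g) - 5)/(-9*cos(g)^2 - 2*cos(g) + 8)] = 18*(-81*(1 - cos(2*g))^2*cos(g) - 178*(1 - cos(2*g))^2 + 206*cos(g) - 500*cos(2*g) - 132*cos(3*g) + 18*cos(5*g) + 564)/(4*cos(g) + 9*cos(2*g) - 7)^3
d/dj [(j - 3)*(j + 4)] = 2*j + 1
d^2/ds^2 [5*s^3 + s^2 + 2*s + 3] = 30*s + 2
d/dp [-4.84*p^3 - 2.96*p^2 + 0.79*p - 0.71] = -14.52*p^2 - 5.92*p + 0.79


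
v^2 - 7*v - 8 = (v - 8)*(v + 1)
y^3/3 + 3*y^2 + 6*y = y*(y/3 + 1)*(y + 6)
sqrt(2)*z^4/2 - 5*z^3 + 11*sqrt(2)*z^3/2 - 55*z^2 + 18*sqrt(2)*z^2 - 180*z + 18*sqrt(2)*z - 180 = (z + 3)*(z + 6)*(z - 5*sqrt(2))*(sqrt(2)*z/2 + sqrt(2))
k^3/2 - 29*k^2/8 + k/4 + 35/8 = (k/2 + 1/2)*(k - 7)*(k - 5/4)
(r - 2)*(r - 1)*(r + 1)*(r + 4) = r^4 + 2*r^3 - 9*r^2 - 2*r + 8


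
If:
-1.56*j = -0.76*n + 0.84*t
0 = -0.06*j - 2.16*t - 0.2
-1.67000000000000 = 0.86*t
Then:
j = 66.57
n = 134.50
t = -1.94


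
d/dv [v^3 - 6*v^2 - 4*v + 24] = 3*v^2 - 12*v - 4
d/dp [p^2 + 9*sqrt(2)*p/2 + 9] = 2*p + 9*sqrt(2)/2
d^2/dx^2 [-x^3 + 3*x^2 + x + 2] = 6 - 6*x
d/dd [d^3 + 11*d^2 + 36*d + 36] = 3*d^2 + 22*d + 36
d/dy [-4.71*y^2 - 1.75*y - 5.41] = -9.42*y - 1.75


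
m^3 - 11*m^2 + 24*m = m*(m - 8)*(m - 3)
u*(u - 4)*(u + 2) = u^3 - 2*u^2 - 8*u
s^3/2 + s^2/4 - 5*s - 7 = (s/2 + 1)*(s - 7/2)*(s + 2)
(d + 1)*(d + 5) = d^2 + 6*d + 5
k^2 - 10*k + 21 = (k - 7)*(k - 3)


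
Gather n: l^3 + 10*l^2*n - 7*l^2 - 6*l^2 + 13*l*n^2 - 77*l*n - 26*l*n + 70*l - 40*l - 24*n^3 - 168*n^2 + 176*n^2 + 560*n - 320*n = l^3 - 13*l^2 + 30*l - 24*n^3 + n^2*(13*l + 8) + n*(10*l^2 - 103*l + 240)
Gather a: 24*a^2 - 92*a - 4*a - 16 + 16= 24*a^2 - 96*a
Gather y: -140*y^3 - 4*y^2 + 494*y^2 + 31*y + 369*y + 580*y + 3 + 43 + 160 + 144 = -140*y^3 + 490*y^2 + 980*y + 350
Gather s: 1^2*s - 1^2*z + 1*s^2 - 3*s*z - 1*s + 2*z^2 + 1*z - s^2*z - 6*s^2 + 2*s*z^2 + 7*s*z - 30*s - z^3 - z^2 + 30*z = s^2*(-z - 5) + s*(2*z^2 + 4*z - 30) - z^3 + z^2 + 30*z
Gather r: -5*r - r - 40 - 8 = -6*r - 48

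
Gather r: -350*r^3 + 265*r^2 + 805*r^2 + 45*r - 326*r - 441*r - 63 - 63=-350*r^3 + 1070*r^2 - 722*r - 126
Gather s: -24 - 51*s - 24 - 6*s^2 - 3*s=-6*s^2 - 54*s - 48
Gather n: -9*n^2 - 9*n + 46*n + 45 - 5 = -9*n^2 + 37*n + 40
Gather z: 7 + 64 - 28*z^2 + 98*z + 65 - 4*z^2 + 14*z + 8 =-32*z^2 + 112*z + 144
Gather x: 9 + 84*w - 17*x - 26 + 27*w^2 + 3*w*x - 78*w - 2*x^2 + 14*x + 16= 27*w^2 + 6*w - 2*x^2 + x*(3*w - 3) - 1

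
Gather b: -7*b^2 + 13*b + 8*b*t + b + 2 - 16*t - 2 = -7*b^2 + b*(8*t + 14) - 16*t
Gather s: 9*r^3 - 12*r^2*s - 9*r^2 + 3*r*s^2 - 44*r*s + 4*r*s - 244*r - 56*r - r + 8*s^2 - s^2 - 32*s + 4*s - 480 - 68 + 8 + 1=9*r^3 - 9*r^2 - 301*r + s^2*(3*r + 7) + s*(-12*r^2 - 40*r - 28) - 539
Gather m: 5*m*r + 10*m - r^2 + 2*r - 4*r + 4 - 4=m*(5*r + 10) - r^2 - 2*r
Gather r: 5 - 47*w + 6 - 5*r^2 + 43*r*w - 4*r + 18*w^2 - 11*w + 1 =-5*r^2 + r*(43*w - 4) + 18*w^2 - 58*w + 12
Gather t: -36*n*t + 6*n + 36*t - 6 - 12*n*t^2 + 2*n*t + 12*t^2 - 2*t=6*n + t^2*(12 - 12*n) + t*(34 - 34*n) - 6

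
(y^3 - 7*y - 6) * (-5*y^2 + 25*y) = -5*y^5 + 25*y^4 + 35*y^3 - 145*y^2 - 150*y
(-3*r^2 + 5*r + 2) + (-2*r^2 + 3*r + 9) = -5*r^2 + 8*r + 11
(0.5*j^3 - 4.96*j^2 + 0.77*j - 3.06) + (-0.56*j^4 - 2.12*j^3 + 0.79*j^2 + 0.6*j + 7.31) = -0.56*j^4 - 1.62*j^3 - 4.17*j^2 + 1.37*j + 4.25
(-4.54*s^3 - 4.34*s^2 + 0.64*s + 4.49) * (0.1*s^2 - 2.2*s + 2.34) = -0.454*s^5 + 9.554*s^4 - 1.0116*s^3 - 11.1146*s^2 - 8.3804*s + 10.5066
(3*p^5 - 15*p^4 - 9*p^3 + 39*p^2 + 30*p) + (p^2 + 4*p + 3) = 3*p^5 - 15*p^4 - 9*p^3 + 40*p^2 + 34*p + 3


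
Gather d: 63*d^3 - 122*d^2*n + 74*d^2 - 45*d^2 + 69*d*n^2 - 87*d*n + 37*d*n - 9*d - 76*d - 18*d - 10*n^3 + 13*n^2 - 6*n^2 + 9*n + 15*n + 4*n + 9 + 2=63*d^3 + d^2*(29 - 122*n) + d*(69*n^2 - 50*n - 103) - 10*n^3 + 7*n^2 + 28*n + 11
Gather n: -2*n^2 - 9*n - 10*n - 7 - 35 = -2*n^2 - 19*n - 42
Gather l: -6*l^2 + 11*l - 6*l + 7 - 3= -6*l^2 + 5*l + 4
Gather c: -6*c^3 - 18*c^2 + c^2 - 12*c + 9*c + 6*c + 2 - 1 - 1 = -6*c^3 - 17*c^2 + 3*c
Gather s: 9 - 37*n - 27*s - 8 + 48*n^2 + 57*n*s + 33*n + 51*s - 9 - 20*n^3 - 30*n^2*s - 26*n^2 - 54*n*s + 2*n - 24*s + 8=-20*n^3 + 22*n^2 - 2*n + s*(-30*n^2 + 3*n)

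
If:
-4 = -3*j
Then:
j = 4/3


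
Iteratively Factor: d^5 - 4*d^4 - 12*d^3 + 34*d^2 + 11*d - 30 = (d + 1)*(d^4 - 5*d^3 - 7*d^2 + 41*d - 30) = (d - 1)*(d + 1)*(d^3 - 4*d^2 - 11*d + 30) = (d - 2)*(d - 1)*(d + 1)*(d^2 - 2*d - 15) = (d - 5)*(d - 2)*(d - 1)*(d + 1)*(d + 3)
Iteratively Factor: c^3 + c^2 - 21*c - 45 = (c - 5)*(c^2 + 6*c + 9) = (c - 5)*(c + 3)*(c + 3)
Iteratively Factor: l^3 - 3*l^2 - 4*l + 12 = (l - 2)*(l^2 - l - 6) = (l - 2)*(l + 2)*(l - 3)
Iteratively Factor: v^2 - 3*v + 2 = (v - 1)*(v - 2)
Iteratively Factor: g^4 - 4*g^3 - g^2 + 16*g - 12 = (g - 2)*(g^3 - 2*g^2 - 5*g + 6) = (g - 2)*(g + 2)*(g^2 - 4*g + 3) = (g - 2)*(g - 1)*(g + 2)*(g - 3)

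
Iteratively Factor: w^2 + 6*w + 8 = (w + 4)*(w + 2)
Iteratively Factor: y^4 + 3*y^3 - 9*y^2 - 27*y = (y + 3)*(y^3 - 9*y) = y*(y + 3)*(y^2 - 9) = y*(y - 3)*(y + 3)*(y + 3)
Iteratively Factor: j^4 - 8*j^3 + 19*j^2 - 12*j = (j - 1)*(j^3 - 7*j^2 + 12*j) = j*(j - 1)*(j^2 - 7*j + 12) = j*(j - 3)*(j - 1)*(j - 4)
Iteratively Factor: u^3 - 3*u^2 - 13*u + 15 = (u - 1)*(u^2 - 2*u - 15) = (u - 5)*(u - 1)*(u + 3)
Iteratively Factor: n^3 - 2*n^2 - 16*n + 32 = (n - 2)*(n^2 - 16) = (n - 4)*(n - 2)*(n + 4)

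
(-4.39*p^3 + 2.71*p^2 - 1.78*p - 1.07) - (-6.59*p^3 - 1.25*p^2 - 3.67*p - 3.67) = 2.2*p^3 + 3.96*p^2 + 1.89*p + 2.6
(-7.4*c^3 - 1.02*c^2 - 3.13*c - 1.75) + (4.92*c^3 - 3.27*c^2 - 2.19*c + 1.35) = -2.48*c^3 - 4.29*c^2 - 5.32*c - 0.4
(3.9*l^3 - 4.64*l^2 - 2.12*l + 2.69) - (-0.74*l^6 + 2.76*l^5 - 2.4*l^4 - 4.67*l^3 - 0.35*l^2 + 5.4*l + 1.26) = 0.74*l^6 - 2.76*l^5 + 2.4*l^4 + 8.57*l^3 - 4.29*l^2 - 7.52*l + 1.43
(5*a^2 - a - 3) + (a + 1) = 5*a^2 - 2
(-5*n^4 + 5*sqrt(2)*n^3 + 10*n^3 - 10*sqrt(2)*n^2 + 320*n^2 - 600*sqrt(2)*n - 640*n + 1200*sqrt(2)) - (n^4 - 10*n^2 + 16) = -6*n^4 + 5*sqrt(2)*n^3 + 10*n^3 - 10*sqrt(2)*n^2 + 330*n^2 - 600*sqrt(2)*n - 640*n - 16 + 1200*sqrt(2)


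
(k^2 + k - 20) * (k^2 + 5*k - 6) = k^4 + 6*k^3 - 21*k^2 - 106*k + 120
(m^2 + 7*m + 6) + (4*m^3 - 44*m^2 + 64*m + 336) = 4*m^3 - 43*m^2 + 71*m + 342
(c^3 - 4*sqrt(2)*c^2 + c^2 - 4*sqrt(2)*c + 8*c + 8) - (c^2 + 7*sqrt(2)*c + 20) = c^3 - 4*sqrt(2)*c^2 - 11*sqrt(2)*c + 8*c - 12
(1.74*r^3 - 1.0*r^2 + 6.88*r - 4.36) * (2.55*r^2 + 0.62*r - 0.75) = 4.437*r^5 - 1.4712*r^4 + 15.619*r^3 - 6.1024*r^2 - 7.8632*r + 3.27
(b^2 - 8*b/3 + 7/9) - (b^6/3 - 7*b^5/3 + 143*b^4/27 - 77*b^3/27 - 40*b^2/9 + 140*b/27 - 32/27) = -b^6/3 + 7*b^5/3 - 143*b^4/27 + 77*b^3/27 + 49*b^2/9 - 212*b/27 + 53/27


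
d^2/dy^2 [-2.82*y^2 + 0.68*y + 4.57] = -5.64000000000000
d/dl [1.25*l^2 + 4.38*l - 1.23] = 2.5*l + 4.38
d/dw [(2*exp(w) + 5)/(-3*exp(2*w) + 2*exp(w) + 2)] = 6*(exp(2*w) + 5*exp(w) - 1)*exp(w)/(9*exp(4*w) - 12*exp(3*w) - 8*exp(2*w) + 8*exp(w) + 4)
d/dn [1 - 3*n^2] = -6*n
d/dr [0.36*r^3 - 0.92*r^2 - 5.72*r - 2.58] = 1.08*r^2 - 1.84*r - 5.72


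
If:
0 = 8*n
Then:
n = 0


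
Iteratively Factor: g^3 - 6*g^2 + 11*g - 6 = (g - 1)*(g^2 - 5*g + 6) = (g - 3)*(g - 1)*(g - 2)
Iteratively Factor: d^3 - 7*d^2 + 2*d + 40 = (d - 4)*(d^2 - 3*d - 10) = (d - 4)*(d + 2)*(d - 5)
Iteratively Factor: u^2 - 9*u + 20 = (u - 4)*(u - 5)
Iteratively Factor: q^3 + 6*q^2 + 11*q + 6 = (q + 2)*(q^2 + 4*q + 3) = (q + 2)*(q + 3)*(q + 1)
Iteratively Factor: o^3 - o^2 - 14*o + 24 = (o + 4)*(o^2 - 5*o + 6) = (o - 3)*(o + 4)*(o - 2)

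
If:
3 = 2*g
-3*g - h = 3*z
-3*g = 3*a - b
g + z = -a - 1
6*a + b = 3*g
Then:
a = 0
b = 9/2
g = 3/2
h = 3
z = -5/2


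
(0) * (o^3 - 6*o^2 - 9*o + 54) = 0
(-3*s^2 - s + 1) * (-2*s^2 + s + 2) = 6*s^4 - s^3 - 9*s^2 - s + 2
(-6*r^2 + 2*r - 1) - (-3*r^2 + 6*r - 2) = -3*r^2 - 4*r + 1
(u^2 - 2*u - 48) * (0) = 0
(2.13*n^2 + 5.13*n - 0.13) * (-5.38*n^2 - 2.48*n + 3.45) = -11.4594*n^4 - 32.8818*n^3 - 4.6745*n^2 + 18.0209*n - 0.4485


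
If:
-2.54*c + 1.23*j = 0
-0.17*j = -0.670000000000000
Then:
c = 1.91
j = 3.94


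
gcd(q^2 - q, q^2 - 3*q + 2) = q - 1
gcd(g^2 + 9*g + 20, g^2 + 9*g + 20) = g^2 + 9*g + 20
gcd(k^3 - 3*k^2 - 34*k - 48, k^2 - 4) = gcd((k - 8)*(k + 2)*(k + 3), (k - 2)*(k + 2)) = k + 2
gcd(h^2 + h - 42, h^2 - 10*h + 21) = 1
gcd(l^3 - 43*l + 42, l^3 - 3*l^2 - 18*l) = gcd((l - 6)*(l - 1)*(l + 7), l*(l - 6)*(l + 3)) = l - 6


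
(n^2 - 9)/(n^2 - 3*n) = (n + 3)/n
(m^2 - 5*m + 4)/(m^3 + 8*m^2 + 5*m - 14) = (m - 4)/(m^2 + 9*m + 14)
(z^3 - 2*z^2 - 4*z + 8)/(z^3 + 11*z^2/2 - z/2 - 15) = 2*(z^2 - 4*z + 4)/(2*z^2 + 7*z - 15)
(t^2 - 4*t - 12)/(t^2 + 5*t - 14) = (t^2 - 4*t - 12)/(t^2 + 5*t - 14)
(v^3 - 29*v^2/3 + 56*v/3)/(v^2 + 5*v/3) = (3*v^2 - 29*v + 56)/(3*v + 5)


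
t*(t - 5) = t^2 - 5*t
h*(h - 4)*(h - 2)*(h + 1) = h^4 - 5*h^3 + 2*h^2 + 8*h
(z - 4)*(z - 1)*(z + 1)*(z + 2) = z^4 - 2*z^3 - 9*z^2 + 2*z + 8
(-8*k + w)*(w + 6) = -8*k*w - 48*k + w^2 + 6*w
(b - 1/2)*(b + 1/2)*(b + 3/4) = b^3 + 3*b^2/4 - b/4 - 3/16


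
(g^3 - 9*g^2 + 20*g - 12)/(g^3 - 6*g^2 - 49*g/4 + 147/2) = 4*(g^2 - 3*g + 2)/(4*g^2 - 49)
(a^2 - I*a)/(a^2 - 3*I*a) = (a - I)/(a - 3*I)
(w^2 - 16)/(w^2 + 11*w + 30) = (w^2 - 16)/(w^2 + 11*w + 30)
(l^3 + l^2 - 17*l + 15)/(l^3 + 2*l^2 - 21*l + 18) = (l + 5)/(l + 6)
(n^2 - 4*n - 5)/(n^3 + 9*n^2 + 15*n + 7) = (n - 5)/(n^2 + 8*n + 7)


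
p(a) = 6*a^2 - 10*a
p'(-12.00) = -154.00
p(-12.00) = 984.00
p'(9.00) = 98.00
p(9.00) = 396.00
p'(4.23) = 40.76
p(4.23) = 65.06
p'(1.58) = 8.96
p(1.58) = -0.82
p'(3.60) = 33.20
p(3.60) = 41.76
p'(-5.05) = -70.60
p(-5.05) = 203.52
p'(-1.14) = -23.68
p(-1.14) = 19.20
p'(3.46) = 31.52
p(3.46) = 37.23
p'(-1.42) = -27.04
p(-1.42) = 26.30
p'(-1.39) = -26.68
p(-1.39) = 25.49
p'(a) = 12*a - 10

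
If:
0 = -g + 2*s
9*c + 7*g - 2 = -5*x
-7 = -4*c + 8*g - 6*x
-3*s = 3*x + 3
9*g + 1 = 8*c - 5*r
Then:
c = 271/234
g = -89/117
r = 136/45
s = -89/234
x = -145/234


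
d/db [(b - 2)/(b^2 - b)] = (-b^2 + 4*b - 2)/(b^2*(b^2 - 2*b + 1))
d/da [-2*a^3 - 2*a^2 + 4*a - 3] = -6*a^2 - 4*a + 4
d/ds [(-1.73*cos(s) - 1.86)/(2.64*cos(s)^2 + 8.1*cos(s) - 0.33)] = (4.5672*sin(s)^2 - 9.8208*cos(s) - 20.2041)*sin(s)/(2.64*cos(s)^2 + 8.1*cos(s) - 0.33)^2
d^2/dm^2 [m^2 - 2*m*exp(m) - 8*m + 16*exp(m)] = -2*m*exp(m) + 12*exp(m) + 2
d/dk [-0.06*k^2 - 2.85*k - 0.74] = -0.12*k - 2.85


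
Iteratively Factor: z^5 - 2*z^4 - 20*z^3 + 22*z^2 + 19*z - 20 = (z - 1)*(z^4 - z^3 - 21*z^2 + z + 20) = (z - 5)*(z - 1)*(z^3 + 4*z^2 - z - 4) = (z - 5)*(z - 1)^2*(z^2 + 5*z + 4) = (z - 5)*(z - 1)^2*(z + 4)*(z + 1)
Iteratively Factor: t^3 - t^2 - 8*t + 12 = (t - 2)*(t^2 + t - 6) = (t - 2)*(t + 3)*(t - 2)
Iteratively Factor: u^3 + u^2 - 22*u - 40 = (u - 5)*(u^2 + 6*u + 8) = (u - 5)*(u + 2)*(u + 4)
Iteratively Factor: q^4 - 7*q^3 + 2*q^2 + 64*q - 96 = (q - 4)*(q^3 - 3*q^2 - 10*q + 24) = (q - 4)*(q + 3)*(q^2 - 6*q + 8) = (q - 4)^2*(q + 3)*(q - 2)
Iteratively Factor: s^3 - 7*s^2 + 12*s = (s - 4)*(s^2 - 3*s) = s*(s - 4)*(s - 3)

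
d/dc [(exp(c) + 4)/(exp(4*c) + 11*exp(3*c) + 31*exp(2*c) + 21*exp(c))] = (-(exp(c) + 4)*(4*exp(3*c) + 33*exp(2*c) + 62*exp(c) + 21) + (exp(3*c) + 11*exp(2*c) + 31*exp(c) + 21)*exp(c))*exp(-c)/(exp(3*c) + 11*exp(2*c) + 31*exp(c) + 21)^2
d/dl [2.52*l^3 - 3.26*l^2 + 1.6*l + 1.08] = 7.56*l^2 - 6.52*l + 1.6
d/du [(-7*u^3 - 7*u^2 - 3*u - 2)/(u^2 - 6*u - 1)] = (-7*u^4 + 84*u^3 + 66*u^2 + 18*u - 9)/(u^4 - 12*u^3 + 34*u^2 + 12*u + 1)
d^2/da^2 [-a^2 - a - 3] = -2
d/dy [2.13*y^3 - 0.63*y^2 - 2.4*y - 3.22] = 6.39*y^2 - 1.26*y - 2.4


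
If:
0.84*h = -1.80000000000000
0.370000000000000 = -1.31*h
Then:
No Solution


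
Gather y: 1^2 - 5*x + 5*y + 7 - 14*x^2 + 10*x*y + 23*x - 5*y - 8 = -14*x^2 + 10*x*y + 18*x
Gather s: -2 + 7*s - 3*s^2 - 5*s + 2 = -3*s^2 + 2*s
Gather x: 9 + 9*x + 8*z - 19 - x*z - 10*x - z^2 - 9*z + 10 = x*(-z - 1) - z^2 - z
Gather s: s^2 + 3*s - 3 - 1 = s^2 + 3*s - 4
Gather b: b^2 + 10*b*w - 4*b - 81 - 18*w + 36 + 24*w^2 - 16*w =b^2 + b*(10*w - 4) + 24*w^2 - 34*w - 45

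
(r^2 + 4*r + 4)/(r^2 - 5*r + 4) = (r^2 + 4*r + 4)/(r^2 - 5*r + 4)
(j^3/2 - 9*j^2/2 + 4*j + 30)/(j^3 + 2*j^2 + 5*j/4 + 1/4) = 2*(j^3 - 9*j^2 + 8*j + 60)/(4*j^3 + 8*j^2 + 5*j + 1)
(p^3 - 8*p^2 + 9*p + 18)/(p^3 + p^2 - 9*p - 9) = (p - 6)/(p + 3)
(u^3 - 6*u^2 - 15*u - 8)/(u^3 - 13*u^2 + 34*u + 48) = (u + 1)/(u - 6)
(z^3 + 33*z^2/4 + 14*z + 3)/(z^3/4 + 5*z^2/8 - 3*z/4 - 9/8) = 2*(4*z^3 + 33*z^2 + 56*z + 12)/(2*z^3 + 5*z^2 - 6*z - 9)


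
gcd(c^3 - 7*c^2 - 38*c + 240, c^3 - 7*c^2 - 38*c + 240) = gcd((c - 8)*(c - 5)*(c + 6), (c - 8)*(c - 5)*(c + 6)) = c^3 - 7*c^2 - 38*c + 240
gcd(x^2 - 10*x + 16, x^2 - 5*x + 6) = x - 2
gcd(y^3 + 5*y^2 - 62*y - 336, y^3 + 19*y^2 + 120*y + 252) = y^2 + 13*y + 42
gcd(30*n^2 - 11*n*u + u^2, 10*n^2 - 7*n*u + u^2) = -5*n + u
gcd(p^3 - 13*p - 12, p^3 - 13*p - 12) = p^3 - 13*p - 12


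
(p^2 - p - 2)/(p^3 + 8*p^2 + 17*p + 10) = (p - 2)/(p^2 + 7*p + 10)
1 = 1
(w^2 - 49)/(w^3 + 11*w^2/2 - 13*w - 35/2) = 2*(w - 7)/(2*w^2 - 3*w - 5)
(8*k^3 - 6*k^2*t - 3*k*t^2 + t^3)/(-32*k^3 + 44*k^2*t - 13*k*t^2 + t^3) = (2*k + t)/(-8*k + t)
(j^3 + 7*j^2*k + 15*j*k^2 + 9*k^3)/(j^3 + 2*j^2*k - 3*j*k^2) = (j^2 + 4*j*k + 3*k^2)/(j*(j - k))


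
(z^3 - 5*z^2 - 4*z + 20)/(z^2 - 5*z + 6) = (z^2 - 3*z - 10)/(z - 3)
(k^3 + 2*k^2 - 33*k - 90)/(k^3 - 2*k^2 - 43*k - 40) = (k^2 - 3*k - 18)/(k^2 - 7*k - 8)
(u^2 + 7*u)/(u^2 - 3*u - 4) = u*(u + 7)/(u^2 - 3*u - 4)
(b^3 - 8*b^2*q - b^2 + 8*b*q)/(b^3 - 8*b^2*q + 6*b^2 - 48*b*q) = (b - 1)/(b + 6)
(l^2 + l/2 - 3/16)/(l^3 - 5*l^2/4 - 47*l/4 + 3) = (l + 3/4)/(l^2 - l - 12)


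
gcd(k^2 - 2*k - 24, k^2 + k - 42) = k - 6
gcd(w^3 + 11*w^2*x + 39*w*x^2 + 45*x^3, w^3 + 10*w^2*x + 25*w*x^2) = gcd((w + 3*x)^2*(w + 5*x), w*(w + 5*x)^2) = w + 5*x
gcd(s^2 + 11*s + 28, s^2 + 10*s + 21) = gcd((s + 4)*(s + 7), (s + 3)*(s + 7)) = s + 7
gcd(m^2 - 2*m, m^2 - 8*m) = m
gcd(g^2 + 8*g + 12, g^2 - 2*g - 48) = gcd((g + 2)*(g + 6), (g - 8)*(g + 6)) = g + 6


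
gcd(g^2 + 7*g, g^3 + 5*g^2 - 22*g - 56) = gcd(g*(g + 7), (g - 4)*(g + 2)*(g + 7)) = g + 7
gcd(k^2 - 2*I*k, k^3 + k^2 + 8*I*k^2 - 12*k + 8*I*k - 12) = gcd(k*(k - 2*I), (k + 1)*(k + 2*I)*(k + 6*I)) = 1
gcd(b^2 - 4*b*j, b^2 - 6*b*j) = b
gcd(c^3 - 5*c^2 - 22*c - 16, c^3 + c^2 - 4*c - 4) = c^2 + 3*c + 2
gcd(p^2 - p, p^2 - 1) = p - 1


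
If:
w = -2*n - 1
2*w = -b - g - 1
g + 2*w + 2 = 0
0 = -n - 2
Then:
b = 1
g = -8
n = -2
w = 3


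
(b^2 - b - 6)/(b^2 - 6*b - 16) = (b - 3)/(b - 8)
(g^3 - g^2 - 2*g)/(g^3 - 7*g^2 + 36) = g*(g^2 - g - 2)/(g^3 - 7*g^2 + 36)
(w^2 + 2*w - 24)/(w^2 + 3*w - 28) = (w + 6)/(w + 7)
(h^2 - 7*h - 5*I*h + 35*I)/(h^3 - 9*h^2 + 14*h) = (h - 5*I)/(h*(h - 2))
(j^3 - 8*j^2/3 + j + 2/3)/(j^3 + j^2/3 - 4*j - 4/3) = (j - 1)/(j + 2)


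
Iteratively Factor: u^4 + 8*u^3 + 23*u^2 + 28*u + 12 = (u + 1)*(u^3 + 7*u^2 + 16*u + 12) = (u + 1)*(u + 3)*(u^2 + 4*u + 4) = (u + 1)*(u + 2)*(u + 3)*(u + 2)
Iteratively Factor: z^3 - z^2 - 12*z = (z)*(z^2 - z - 12) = z*(z + 3)*(z - 4)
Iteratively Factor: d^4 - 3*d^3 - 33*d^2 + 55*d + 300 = (d - 5)*(d^3 + 2*d^2 - 23*d - 60) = (d - 5)*(d + 3)*(d^2 - d - 20) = (d - 5)^2*(d + 3)*(d + 4)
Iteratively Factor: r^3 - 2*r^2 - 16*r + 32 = (r - 4)*(r^2 + 2*r - 8) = (r - 4)*(r - 2)*(r + 4)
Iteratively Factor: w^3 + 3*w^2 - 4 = (w + 2)*(w^2 + w - 2) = (w - 1)*(w + 2)*(w + 2)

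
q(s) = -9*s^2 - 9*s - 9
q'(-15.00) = 261.00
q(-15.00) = -1899.00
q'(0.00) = -9.00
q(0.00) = -9.00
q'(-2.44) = 34.92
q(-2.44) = -40.62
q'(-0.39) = -1.98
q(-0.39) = -6.86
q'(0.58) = -19.44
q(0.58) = -17.25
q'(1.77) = -40.86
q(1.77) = -53.13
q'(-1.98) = 26.64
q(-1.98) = -26.46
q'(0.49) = -17.82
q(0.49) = -15.57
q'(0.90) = -25.20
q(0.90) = -24.39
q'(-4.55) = 72.90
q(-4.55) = -154.37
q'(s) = -18*s - 9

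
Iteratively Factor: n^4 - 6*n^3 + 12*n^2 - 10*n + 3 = (n - 1)*(n^3 - 5*n^2 + 7*n - 3) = (n - 1)^2*(n^2 - 4*n + 3) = (n - 1)^3*(n - 3)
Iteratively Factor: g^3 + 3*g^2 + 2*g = (g + 2)*(g^2 + g) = g*(g + 2)*(g + 1)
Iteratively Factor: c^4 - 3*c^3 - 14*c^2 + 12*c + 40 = (c - 5)*(c^3 + 2*c^2 - 4*c - 8) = (c - 5)*(c + 2)*(c^2 - 4) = (c - 5)*(c + 2)^2*(c - 2)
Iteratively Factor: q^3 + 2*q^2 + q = (q + 1)*(q^2 + q) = q*(q + 1)*(q + 1)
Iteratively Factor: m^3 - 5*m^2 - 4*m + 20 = (m - 5)*(m^2 - 4) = (m - 5)*(m + 2)*(m - 2)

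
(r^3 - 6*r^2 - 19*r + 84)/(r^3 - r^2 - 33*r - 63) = (r^2 + r - 12)/(r^2 + 6*r + 9)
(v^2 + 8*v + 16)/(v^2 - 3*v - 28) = (v + 4)/(v - 7)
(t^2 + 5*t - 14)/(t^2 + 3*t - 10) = (t + 7)/(t + 5)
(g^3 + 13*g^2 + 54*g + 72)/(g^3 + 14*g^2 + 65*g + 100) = (g^2 + 9*g + 18)/(g^2 + 10*g + 25)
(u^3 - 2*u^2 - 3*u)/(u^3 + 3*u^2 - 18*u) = (u + 1)/(u + 6)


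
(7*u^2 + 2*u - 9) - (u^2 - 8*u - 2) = 6*u^2 + 10*u - 7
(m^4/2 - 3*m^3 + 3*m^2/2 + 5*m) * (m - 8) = m^5/2 - 7*m^4 + 51*m^3/2 - 7*m^2 - 40*m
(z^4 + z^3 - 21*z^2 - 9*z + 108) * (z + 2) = z^5 + 3*z^4 - 19*z^3 - 51*z^2 + 90*z + 216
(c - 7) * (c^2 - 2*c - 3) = c^3 - 9*c^2 + 11*c + 21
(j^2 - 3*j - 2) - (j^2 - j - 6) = 4 - 2*j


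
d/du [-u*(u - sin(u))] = u*cos(u) - 2*u + sin(u)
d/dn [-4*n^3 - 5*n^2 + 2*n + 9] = -12*n^2 - 10*n + 2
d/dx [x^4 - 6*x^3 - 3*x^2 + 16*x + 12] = 4*x^3 - 18*x^2 - 6*x + 16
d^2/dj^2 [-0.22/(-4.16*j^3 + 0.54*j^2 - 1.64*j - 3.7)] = ((0.2376 - 5.4912*j)*(4.16*j^3 - 0.54*j^2 + 1.64*j + 3.7) + 0.22*(12.48*j^2 - 1.08*j + 1.64)*(24.96*j^2 - 2.16*j + 3.28))/(4.16*j^3 - 0.54*j^2 + 1.64*j + 3.7)^3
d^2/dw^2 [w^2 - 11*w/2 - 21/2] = 2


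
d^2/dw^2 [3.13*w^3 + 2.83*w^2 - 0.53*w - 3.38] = 18.78*w + 5.66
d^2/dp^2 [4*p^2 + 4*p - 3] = 8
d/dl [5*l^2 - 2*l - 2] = 10*l - 2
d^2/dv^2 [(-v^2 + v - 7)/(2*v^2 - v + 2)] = 2*(2*v^3 - 72*v^2 + 30*v + 19)/(8*v^6 - 12*v^5 + 30*v^4 - 25*v^3 + 30*v^2 - 12*v + 8)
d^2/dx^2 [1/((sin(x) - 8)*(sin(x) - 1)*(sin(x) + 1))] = (-9*(1 - cos(x)^2)^2 - 88*sin(x)*cos(x)^2 + 96*sin(x) + 251*cos(x)^2 - 381)/((sin(x) - 8)^3*cos(x)^4)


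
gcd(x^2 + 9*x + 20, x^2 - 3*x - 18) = 1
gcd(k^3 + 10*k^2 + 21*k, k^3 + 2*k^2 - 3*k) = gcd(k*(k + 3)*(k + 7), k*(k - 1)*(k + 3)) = k^2 + 3*k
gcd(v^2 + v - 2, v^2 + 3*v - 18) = 1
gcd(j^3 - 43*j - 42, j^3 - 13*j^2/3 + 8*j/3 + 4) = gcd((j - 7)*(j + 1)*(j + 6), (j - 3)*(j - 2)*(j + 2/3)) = 1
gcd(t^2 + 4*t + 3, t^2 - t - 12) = t + 3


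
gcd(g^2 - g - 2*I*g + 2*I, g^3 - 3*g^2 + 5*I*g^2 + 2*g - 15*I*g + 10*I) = g - 1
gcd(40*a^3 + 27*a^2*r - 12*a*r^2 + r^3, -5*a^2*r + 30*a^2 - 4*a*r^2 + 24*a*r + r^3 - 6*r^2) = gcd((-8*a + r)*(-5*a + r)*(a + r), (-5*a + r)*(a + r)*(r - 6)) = -5*a^2 - 4*a*r + r^2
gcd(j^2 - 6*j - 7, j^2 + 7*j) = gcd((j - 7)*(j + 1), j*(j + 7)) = 1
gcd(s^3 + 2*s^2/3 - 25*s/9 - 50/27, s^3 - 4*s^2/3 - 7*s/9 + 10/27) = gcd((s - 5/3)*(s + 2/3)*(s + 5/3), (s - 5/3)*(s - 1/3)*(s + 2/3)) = s^2 - s - 10/9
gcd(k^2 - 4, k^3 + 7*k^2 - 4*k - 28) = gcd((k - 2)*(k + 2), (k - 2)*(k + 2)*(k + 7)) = k^2 - 4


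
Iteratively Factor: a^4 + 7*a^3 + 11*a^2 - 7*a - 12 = (a - 1)*(a^3 + 8*a^2 + 19*a + 12) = (a - 1)*(a + 3)*(a^2 + 5*a + 4) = (a - 1)*(a + 3)*(a + 4)*(a + 1)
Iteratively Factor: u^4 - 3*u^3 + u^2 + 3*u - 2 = (u - 2)*(u^3 - u^2 - u + 1) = (u - 2)*(u - 1)*(u^2 - 1) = (u - 2)*(u - 1)^2*(u + 1)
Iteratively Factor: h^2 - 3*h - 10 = (h + 2)*(h - 5)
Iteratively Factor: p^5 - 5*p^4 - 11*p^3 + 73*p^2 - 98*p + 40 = (p - 2)*(p^4 - 3*p^3 - 17*p^2 + 39*p - 20) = (p - 5)*(p - 2)*(p^3 + 2*p^2 - 7*p + 4) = (p - 5)*(p - 2)*(p - 1)*(p^2 + 3*p - 4) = (p - 5)*(p - 2)*(p - 1)^2*(p + 4)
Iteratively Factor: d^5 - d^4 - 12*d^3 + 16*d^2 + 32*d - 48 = (d - 2)*(d^4 + d^3 - 10*d^2 - 4*d + 24) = (d - 2)^2*(d^3 + 3*d^2 - 4*d - 12) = (d - 2)^2*(d + 3)*(d^2 - 4) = (d - 2)^3*(d + 3)*(d + 2)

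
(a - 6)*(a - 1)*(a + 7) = a^3 - 43*a + 42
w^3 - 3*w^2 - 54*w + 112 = (w - 8)*(w - 2)*(w + 7)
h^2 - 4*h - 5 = (h - 5)*(h + 1)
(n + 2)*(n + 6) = n^2 + 8*n + 12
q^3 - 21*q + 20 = (q - 4)*(q - 1)*(q + 5)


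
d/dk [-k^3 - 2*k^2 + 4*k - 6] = -3*k^2 - 4*k + 4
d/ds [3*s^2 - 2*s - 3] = 6*s - 2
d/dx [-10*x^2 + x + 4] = 1 - 20*x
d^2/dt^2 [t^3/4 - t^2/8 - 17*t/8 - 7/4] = 3*t/2 - 1/4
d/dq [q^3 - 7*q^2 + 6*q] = 3*q^2 - 14*q + 6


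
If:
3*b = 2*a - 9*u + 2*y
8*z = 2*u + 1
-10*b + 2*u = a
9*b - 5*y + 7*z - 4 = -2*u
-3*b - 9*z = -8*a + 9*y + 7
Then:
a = 8/161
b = -5/138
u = -151/966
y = -130/161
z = 83/966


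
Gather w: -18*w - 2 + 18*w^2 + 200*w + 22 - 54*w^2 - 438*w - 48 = -36*w^2 - 256*w - 28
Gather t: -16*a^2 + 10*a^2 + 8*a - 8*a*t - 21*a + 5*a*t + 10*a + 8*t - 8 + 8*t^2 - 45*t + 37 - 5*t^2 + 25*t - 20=-6*a^2 - 3*a + 3*t^2 + t*(-3*a - 12) + 9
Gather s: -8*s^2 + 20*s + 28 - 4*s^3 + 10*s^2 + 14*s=-4*s^3 + 2*s^2 + 34*s + 28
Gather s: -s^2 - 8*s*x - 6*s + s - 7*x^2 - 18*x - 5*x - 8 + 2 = -s^2 + s*(-8*x - 5) - 7*x^2 - 23*x - 6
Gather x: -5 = -5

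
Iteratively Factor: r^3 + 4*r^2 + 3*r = (r + 1)*(r^2 + 3*r) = r*(r + 1)*(r + 3)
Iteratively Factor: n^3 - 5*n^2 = (n)*(n^2 - 5*n) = n^2*(n - 5)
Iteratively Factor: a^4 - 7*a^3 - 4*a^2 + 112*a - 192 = (a + 4)*(a^3 - 11*a^2 + 40*a - 48) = (a - 3)*(a + 4)*(a^2 - 8*a + 16) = (a - 4)*(a - 3)*(a + 4)*(a - 4)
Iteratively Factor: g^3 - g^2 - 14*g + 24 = (g + 4)*(g^2 - 5*g + 6) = (g - 3)*(g + 4)*(g - 2)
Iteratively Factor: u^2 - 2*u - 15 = (u + 3)*(u - 5)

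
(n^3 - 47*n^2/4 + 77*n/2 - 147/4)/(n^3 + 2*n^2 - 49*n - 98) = (4*n^2 - 19*n + 21)/(4*(n^2 + 9*n + 14))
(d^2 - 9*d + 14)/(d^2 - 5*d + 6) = (d - 7)/(d - 3)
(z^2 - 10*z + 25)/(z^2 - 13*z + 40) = (z - 5)/(z - 8)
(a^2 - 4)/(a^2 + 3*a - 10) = (a + 2)/(a + 5)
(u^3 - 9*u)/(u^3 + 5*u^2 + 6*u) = (u - 3)/(u + 2)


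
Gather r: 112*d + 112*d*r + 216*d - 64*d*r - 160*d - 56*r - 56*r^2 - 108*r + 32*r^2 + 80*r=168*d - 24*r^2 + r*(48*d - 84)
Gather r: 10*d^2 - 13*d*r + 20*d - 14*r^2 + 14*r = 10*d^2 + 20*d - 14*r^2 + r*(14 - 13*d)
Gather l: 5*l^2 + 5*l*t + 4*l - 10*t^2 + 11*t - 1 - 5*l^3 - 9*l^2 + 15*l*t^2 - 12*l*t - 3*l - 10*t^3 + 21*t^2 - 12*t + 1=-5*l^3 - 4*l^2 + l*(15*t^2 - 7*t + 1) - 10*t^3 + 11*t^2 - t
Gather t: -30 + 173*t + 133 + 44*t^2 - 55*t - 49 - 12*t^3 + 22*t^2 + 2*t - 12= -12*t^3 + 66*t^2 + 120*t + 42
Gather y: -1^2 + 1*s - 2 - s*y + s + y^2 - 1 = -s*y + 2*s + y^2 - 4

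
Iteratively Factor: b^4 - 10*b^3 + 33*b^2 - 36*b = (b)*(b^3 - 10*b^2 + 33*b - 36) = b*(b - 3)*(b^2 - 7*b + 12) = b*(b - 4)*(b - 3)*(b - 3)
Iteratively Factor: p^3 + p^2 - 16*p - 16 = (p + 1)*(p^2 - 16) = (p - 4)*(p + 1)*(p + 4)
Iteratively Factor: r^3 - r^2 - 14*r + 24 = (r - 2)*(r^2 + r - 12) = (r - 2)*(r + 4)*(r - 3)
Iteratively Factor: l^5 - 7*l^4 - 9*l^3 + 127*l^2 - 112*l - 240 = (l + 4)*(l^4 - 11*l^3 + 35*l^2 - 13*l - 60) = (l - 4)*(l + 4)*(l^3 - 7*l^2 + 7*l + 15) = (l - 5)*(l - 4)*(l + 4)*(l^2 - 2*l - 3) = (l - 5)*(l - 4)*(l - 3)*(l + 4)*(l + 1)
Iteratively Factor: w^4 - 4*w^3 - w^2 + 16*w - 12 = (w - 3)*(w^3 - w^2 - 4*w + 4) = (w - 3)*(w - 2)*(w^2 + w - 2) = (w - 3)*(w - 2)*(w + 2)*(w - 1)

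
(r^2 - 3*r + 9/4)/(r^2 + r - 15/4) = (2*r - 3)/(2*r + 5)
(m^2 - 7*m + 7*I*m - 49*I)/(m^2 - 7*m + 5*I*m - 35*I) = (m + 7*I)/(m + 5*I)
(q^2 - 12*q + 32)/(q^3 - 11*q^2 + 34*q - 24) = (q - 8)/(q^2 - 7*q + 6)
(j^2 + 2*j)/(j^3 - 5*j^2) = (j + 2)/(j*(j - 5))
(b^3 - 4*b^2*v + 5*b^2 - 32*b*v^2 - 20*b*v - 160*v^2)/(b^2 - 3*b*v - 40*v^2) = (b^2 + 4*b*v + 5*b + 20*v)/(b + 5*v)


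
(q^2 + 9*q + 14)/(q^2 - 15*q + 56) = (q^2 + 9*q + 14)/(q^2 - 15*q + 56)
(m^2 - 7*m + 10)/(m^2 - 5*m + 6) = (m - 5)/(m - 3)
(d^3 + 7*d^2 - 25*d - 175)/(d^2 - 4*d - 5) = (d^2 + 12*d + 35)/(d + 1)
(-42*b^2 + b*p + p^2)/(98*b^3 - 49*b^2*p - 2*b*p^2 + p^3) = (-6*b + p)/(14*b^2 - 9*b*p + p^2)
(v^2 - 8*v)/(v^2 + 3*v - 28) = v*(v - 8)/(v^2 + 3*v - 28)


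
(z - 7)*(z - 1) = z^2 - 8*z + 7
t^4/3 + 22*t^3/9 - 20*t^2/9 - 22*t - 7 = (t/3 + 1)*(t - 3)*(t + 1/3)*(t + 7)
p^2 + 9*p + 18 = (p + 3)*(p + 6)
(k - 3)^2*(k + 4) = k^3 - 2*k^2 - 15*k + 36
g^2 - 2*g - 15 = (g - 5)*(g + 3)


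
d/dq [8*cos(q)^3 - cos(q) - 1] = (1 - 24*cos(q)^2)*sin(q)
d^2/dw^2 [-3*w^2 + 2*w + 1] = -6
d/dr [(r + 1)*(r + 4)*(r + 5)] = 3*r^2 + 20*r + 29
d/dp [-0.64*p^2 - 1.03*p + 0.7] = -1.28*p - 1.03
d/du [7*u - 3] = 7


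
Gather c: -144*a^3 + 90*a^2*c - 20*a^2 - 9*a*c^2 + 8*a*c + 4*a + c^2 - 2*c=-144*a^3 - 20*a^2 + 4*a + c^2*(1 - 9*a) + c*(90*a^2 + 8*a - 2)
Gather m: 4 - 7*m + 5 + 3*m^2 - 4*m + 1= 3*m^2 - 11*m + 10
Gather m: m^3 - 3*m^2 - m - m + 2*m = m^3 - 3*m^2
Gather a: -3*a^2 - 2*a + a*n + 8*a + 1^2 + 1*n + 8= -3*a^2 + a*(n + 6) + n + 9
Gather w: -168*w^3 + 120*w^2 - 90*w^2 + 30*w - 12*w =-168*w^3 + 30*w^2 + 18*w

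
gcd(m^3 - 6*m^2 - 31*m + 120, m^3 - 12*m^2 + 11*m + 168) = m - 8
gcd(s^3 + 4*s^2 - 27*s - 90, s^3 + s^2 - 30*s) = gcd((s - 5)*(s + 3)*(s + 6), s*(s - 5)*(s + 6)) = s^2 + s - 30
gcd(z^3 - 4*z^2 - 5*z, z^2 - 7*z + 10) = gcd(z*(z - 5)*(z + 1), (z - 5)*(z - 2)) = z - 5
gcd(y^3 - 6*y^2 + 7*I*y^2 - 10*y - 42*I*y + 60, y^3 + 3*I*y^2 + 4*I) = y + 2*I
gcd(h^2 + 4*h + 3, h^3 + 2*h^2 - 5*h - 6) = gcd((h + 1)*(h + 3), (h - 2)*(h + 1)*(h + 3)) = h^2 + 4*h + 3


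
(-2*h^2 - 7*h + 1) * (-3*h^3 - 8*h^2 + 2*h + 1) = 6*h^5 + 37*h^4 + 49*h^3 - 24*h^2 - 5*h + 1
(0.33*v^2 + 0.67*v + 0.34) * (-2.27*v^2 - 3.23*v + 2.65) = -0.7491*v^4 - 2.5868*v^3 - 2.0614*v^2 + 0.6773*v + 0.901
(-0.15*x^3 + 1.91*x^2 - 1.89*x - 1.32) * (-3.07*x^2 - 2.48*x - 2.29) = 0.4605*x^5 - 5.4917*x^4 + 1.409*x^3 + 4.3657*x^2 + 7.6017*x + 3.0228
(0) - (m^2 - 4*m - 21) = -m^2 + 4*m + 21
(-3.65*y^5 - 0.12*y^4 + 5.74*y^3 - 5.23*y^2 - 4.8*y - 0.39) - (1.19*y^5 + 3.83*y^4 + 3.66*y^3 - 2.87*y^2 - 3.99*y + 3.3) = -4.84*y^5 - 3.95*y^4 + 2.08*y^3 - 2.36*y^2 - 0.81*y - 3.69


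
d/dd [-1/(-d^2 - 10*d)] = 2*(-d - 5)/(d^2*(d + 10)^2)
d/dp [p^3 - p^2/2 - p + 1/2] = 3*p^2 - p - 1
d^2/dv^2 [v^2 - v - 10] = 2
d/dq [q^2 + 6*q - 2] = 2*q + 6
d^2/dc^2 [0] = 0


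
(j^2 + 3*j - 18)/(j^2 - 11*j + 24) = (j + 6)/(j - 8)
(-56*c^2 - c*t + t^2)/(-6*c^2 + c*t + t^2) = (-56*c^2 - c*t + t^2)/(-6*c^2 + c*t + t^2)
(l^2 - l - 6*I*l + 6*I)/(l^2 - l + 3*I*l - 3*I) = (l - 6*I)/(l + 3*I)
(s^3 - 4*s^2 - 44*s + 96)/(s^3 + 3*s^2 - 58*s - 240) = (s - 2)/(s + 5)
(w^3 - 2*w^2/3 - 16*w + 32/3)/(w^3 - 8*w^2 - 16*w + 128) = (w - 2/3)/(w - 8)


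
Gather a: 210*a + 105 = 210*a + 105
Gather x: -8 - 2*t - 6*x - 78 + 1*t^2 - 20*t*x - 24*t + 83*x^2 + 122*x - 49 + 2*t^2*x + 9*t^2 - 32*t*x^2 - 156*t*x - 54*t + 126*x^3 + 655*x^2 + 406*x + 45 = 10*t^2 - 80*t + 126*x^3 + x^2*(738 - 32*t) + x*(2*t^2 - 176*t + 522) - 90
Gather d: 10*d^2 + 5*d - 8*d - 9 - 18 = 10*d^2 - 3*d - 27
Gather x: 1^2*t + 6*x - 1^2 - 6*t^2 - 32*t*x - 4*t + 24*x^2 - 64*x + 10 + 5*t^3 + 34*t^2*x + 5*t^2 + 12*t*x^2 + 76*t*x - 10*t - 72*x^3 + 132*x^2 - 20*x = 5*t^3 - t^2 - 13*t - 72*x^3 + x^2*(12*t + 156) + x*(34*t^2 + 44*t - 78) + 9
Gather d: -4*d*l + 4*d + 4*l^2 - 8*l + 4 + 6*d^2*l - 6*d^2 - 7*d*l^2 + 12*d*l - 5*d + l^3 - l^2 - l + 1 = d^2*(6*l - 6) + d*(-7*l^2 + 8*l - 1) + l^3 + 3*l^2 - 9*l + 5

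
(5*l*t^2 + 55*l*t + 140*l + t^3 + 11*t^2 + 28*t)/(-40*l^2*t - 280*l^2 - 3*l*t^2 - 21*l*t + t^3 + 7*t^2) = (t + 4)/(-8*l + t)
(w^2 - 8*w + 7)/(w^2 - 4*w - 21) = (w - 1)/(w + 3)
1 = 1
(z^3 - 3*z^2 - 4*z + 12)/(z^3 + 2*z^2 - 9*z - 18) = (z - 2)/(z + 3)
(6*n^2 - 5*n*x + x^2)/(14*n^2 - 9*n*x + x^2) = (-3*n + x)/(-7*n + x)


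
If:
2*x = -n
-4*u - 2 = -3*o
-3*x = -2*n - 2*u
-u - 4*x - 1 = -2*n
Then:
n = 4/23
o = 6/23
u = -7/23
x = -2/23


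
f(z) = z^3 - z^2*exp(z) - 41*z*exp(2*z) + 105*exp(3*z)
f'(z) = -z^2*exp(z) + 3*z^2 - 82*z*exp(2*z) - 2*z*exp(z) + 315*exp(3*z) - 41*exp(2*z)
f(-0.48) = 32.16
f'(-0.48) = 75.15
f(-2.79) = -21.74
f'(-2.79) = 24.00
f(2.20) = 69805.09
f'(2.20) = 213452.89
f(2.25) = 81335.45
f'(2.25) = 248654.11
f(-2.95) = -25.78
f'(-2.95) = 26.56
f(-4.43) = -87.15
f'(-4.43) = 58.79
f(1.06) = 2160.79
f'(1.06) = 6503.02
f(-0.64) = 22.21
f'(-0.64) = 51.06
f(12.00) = 452666279775572653.89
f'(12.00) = 1358010785963761034.02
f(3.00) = 801048.30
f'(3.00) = 2436413.09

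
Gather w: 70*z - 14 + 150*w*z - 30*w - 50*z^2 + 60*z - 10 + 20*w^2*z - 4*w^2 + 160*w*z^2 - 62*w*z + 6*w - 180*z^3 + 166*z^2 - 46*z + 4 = w^2*(20*z - 4) + w*(160*z^2 + 88*z - 24) - 180*z^3 + 116*z^2 + 84*z - 20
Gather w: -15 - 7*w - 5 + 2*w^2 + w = 2*w^2 - 6*w - 20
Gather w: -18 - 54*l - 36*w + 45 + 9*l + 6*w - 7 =-45*l - 30*w + 20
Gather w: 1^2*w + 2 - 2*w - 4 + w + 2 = 0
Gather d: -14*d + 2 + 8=10 - 14*d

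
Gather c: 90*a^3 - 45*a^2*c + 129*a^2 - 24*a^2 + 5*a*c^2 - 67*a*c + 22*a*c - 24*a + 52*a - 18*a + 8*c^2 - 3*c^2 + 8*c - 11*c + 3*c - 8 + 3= 90*a^3 + 105*a^2 + 10*a + c^2*(5*a + 5) + c*(-45*a^2 - 45*a) - 5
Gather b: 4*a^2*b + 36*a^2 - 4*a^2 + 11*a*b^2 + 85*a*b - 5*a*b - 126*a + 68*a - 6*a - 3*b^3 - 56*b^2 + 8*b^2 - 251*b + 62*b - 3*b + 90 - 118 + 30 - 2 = 32*a^2 - 64*a - 3*b^3 + b^2*(11*a - 48) + b*(4*a^2 + 80*a - 192)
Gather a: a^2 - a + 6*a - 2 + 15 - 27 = a^2 + 5*a - 14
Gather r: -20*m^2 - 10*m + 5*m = -20*m^2 - 5*m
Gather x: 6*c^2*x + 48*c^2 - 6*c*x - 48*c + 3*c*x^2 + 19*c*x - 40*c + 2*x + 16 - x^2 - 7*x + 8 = 48*c^2 - 88*c + x^2*(3*c - 1) + x*(6*c^2 + 13*c - 5) + 24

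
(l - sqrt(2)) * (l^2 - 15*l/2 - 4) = l^3 - 15*l^2/2 - sqrt(2)*l^2 - 4*l + 15*sqrt(2)*l/2 + 4*sqrt(2)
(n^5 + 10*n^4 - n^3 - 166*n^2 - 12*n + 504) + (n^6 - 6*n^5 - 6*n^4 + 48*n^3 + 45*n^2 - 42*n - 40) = n^6 - 5*n^5 + 4*n^4 + 47*n^3 - 121*n^2 - 54*n + 464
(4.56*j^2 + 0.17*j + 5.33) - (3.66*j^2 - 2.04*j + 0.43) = 0.899999999999999*j^2 + 2.21*j + 4.9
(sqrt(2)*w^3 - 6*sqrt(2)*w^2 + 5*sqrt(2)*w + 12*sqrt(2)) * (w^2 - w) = sqrt(2)*w^5 - 7*sqrt(2)*w^4 + 11*sqrt(2)*w^3 + 7*sqrt(2)*w^2 - 12*sqrt(2)*w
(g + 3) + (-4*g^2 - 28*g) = -4*g^2 - 27*g + 3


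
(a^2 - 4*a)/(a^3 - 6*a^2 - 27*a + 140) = a/(a^2 - 2*a - 35)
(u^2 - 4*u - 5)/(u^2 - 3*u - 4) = (u - 5)/(u - 4)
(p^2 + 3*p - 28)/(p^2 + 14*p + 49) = (p - 4)/(p + 7)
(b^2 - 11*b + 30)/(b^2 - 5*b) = (b - 6)/b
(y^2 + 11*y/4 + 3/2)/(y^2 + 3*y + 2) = (y + 3/4)/(y + 1)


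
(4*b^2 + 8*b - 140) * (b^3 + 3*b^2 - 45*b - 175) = 4*b^5 + 20*b^4 - 296*b^3 - 1480*b^2 + 4900*b + 24500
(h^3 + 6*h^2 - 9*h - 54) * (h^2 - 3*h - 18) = h^5 + 3*h^4 - 45*h^3 - 135*h^2 + 324*h + 972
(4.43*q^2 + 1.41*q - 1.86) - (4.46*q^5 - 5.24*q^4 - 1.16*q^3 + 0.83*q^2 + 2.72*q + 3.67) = -4.46*q^5 + 5.24*q^4 + 1.16*q^3 + 3.6*q^2 - 1.31*q - 5.53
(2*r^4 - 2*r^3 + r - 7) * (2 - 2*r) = -4*r^5 + 8*r^4 - 4*r^3 - 2*r^2 + 16*r - 14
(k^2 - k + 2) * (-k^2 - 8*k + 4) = -k^4 - 7*k^3 + 10*k^2 - 20*k + 8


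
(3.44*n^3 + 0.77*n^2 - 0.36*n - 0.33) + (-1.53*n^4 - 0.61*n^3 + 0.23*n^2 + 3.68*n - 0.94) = -1.53*n^4 + 2.83*n^3 + 1.0*n^2 + 3.32*n - 1.27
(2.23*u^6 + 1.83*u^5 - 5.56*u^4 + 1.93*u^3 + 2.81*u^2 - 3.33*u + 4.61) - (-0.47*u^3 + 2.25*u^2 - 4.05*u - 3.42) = 2.23*u^6 + 1.83*u^5 - 5.56*u^4 + 2.4*u^3 + 0.56*u^2 + 0.72*u + 8.03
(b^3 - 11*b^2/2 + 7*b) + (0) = b^3 - 11*b^2/2 + 7*b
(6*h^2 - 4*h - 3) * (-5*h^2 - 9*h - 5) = -30*h^4 - 34*h^3 + 21*h^2 + 47*h + 15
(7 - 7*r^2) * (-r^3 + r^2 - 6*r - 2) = 7*r^5 - 7*r^4 + 35*r^3 + 21*r^2 - 42*r - 14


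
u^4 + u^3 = u^3*(u + 1)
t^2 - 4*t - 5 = (t - 5)*(t + 1)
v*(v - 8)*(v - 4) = v^3 - 12*v^2 + 32*v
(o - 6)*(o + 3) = o^2 - 3*o - 18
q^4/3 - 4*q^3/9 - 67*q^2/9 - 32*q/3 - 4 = (q/3 + 1)*(q - 6)*(q + 2/3)*(q + 1)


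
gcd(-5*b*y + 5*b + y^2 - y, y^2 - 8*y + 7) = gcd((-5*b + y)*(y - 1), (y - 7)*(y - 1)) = y - 1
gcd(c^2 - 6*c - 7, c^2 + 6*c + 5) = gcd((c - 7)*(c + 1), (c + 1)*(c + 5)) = c + 1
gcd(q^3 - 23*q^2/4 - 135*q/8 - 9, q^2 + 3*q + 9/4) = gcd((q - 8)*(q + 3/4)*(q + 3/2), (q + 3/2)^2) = q + 3/2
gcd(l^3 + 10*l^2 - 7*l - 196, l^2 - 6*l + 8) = l - 4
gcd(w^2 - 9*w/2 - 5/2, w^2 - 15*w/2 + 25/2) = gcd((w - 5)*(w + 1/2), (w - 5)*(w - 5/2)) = w - 5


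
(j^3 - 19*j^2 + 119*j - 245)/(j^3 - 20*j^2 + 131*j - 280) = (j - 7)/(j - 8)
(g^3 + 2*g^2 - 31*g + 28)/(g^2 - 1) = (g^2 + 3*g - 28)/(g + 1)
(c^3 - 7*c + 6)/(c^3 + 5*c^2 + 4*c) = (c^3 - 7*c + 6)/(c*(c^2 + 5*c + 4))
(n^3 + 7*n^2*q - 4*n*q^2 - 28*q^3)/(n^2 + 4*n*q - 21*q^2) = (-n^2 + 4*q^2)/(-n + 3*q)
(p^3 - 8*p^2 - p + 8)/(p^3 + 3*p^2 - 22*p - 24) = (p^2 - 9*p + 8)/(p^2 + 2*p - 24)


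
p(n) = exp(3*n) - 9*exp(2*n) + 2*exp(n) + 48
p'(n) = 3*exp(3*n) - 18*exp(2*n) + 2*exp(n)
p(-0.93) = 47.45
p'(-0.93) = -1.83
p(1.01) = 6.34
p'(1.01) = -68.11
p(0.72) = 22.79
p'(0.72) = -45.85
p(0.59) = 28.19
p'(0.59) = -37.36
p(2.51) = 573.01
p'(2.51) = 2888.52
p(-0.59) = 46.51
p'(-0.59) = -3.91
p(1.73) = -47.60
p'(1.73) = -23.02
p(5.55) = 16426729.55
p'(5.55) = 49874556.13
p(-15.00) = 48.00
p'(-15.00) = 0.00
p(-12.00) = 48.00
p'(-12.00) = 0.00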